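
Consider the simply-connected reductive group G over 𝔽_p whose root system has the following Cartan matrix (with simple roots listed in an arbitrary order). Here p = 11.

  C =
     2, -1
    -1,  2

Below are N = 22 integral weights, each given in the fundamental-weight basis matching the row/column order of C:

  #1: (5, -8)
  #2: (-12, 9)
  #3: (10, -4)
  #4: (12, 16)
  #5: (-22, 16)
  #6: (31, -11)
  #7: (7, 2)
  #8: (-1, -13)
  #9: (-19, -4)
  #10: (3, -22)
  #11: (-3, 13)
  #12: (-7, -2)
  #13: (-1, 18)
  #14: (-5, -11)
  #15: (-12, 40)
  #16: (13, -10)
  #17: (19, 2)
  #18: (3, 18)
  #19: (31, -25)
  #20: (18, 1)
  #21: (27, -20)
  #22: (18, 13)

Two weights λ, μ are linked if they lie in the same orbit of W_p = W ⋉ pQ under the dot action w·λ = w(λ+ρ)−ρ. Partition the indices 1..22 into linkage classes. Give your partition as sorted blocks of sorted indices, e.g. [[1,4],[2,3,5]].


Type A_2, rank 2, |W|=6; reorder rows/cols to standard.

Alcove-folded reps (p=11, 22 weights, presented ϖ-order):

  λ_1 → (1, 6)
  λ_2 → (10, 1)
  λ_3 → (8, 3)
  λ_4 → (2, 6)
  λ_5 → (1, 6)
  λ_6 → (10, 1)
  λ_7 → (8, 3)
  λ_8 → (10, 1)
  λ_9 → (7, 1)
  λ_10 → (1, 6)
  λ_11 → (1, 8)
  λ_12 → (1, 6)
  λ_13 → (8, 3)
  λ_14 → (7, 1)
  λ_15 → (8, 3)
  λ_16 → (2, 6)
  λ_17 → (1, 8)
  λ_18 → (7, 1)
  λ_19 → (1, 8)
  λ_20 → (1, 8)
  λ_21 → (2, 6)
  λ_22 → (8, 3)

The 22 indices split into 6 linkage classes (same alcove rep ⇔ same W_11-dot-orbit):

[[1, 5, 10, 12], [2, 6, 8], [3, 7, 13, 15, 22], [4, 16, 21], [9, 14, 18], [11, 17, 19, 20]]


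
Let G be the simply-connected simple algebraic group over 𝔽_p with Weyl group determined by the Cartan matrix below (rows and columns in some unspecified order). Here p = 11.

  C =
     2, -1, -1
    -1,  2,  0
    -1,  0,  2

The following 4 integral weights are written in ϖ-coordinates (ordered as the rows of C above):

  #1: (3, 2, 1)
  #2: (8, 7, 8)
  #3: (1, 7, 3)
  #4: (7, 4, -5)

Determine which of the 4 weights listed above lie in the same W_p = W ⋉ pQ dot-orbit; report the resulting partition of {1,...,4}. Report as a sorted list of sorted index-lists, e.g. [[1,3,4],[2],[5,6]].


Type A_3, rank 3, |W|=24; reorder rows/cols to standard.

W_11-reps of the 4 weights in Ā_11 (same 3-coord order as C):

    [1] (4, 3, 2)
    [2] (4, 3, 2)
    [3] (2, 5, 1)
    [4] (4, 3, 2)

These 4 weights hit 2 W_11-dot-orbits; sizes (3, 1):

[[1, 2, 4], [3]]


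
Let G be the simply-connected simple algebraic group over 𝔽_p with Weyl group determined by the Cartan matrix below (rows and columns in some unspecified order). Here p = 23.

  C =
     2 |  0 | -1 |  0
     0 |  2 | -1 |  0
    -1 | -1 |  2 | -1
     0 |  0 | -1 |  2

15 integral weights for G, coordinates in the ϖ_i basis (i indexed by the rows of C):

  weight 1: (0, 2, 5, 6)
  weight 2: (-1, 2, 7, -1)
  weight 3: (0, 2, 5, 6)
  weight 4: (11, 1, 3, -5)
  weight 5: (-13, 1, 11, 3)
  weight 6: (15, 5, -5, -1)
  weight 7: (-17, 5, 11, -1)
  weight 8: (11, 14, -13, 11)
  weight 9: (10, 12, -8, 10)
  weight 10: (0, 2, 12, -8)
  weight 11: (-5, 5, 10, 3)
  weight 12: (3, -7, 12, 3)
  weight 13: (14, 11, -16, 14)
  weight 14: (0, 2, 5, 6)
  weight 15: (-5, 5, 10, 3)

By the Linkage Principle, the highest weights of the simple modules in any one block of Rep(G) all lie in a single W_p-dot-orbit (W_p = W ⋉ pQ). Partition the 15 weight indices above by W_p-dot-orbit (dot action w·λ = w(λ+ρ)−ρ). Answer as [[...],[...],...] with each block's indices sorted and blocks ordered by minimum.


Cartan matrix: type D_4 (|W|=192); un-permuting the 4 rows.

W_23-reps of the 15 weights in Ā_23 (same 4-coord order as C):

  λ_1 → (1, 3, 6, 7)
  λ_2 → (0, 3, 8, 0)
  λ_3 → (1, 3, 6, 7)
  λ_4 → (12, 2, 0, 4)
  λ_5 → (12, 2, 0, 4)
  λ_6 → (12, 2, 0, 4)
  λ_7 → (12, 2, 0, 4)
  λ_8 → (0, 3, 8, 0)
  λ_9 → (4, 6, 2, 4)
  λ_10 → (1, 3, 6, 7)
  λ_11 → (4, 6, 2, 4)
  λ_12 → (4, 6, 2, 4)
  λ_13 → (0, 3, 8, 0)
  λ_14 → (1, 3, 6, 7)
  λ_15 → (4, 6, 2, 4)

The 15 indices split into 4 linkage classes (same alcove rep ⇔ same W_23-dot-orbit):

[[1, 3, 10, 14], [2, 8, 13], [4, 5, 6, 7], [9, 11, 12, 15]]


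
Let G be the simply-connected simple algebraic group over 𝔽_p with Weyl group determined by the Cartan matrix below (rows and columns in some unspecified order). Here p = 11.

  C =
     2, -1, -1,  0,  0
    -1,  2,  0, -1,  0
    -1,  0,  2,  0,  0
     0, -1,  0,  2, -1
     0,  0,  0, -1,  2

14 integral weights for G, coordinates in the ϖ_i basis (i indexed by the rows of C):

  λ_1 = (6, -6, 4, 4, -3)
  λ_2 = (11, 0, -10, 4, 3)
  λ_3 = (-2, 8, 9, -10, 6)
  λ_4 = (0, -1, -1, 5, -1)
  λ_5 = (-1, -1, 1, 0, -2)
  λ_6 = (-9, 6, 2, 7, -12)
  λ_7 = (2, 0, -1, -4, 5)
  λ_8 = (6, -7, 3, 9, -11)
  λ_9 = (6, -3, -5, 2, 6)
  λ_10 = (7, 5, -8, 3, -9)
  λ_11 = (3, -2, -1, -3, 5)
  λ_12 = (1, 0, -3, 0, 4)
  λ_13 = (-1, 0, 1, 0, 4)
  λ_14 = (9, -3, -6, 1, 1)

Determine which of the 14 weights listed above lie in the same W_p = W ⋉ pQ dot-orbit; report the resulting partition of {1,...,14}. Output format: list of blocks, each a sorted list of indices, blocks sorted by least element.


Cartan matrix: type A_5 (|W|=720); un-permuting the 5 rows.

W_11-reps of the 14 weights in Ā_11 (same 5-coord order as C):

  λ_1 → (2, 3, 4, 1, 1);  λ_2 → (0, 1, 2, 1, 5);  λ_3 → (0, 1, 2, 1, 5);  λ_4 → (1, 0, 0, 6, 0);  λ_5 → (0, 0, 2, 0, 1);  λ_6 → (1, 2, 0, 1, 3);  λ_7 → (1, 2, 0, 1, 3);  λ_8 → (1, 0, 0, 6, 0);  λ_9 → (1, 2, 0, 1, 3);  λ_10 → (1, 2, 0, 1, 3);  λ_11 → (1, 2, 0, 1, 3);  λ_12 → (0, 1, 2, 1, 5);  λ_13 → (0, 1, 2, 1, 5);  λ_14 → (3, 2, 4, 0, 1)

The 14 indices split into 6 linkage classes (same alcove rep ⇔ same W_11-dot-orbit):

[[1], [2, 3, 12, 13], [4, 8], [5], [6, 7, 9, 10, 11], [14]]


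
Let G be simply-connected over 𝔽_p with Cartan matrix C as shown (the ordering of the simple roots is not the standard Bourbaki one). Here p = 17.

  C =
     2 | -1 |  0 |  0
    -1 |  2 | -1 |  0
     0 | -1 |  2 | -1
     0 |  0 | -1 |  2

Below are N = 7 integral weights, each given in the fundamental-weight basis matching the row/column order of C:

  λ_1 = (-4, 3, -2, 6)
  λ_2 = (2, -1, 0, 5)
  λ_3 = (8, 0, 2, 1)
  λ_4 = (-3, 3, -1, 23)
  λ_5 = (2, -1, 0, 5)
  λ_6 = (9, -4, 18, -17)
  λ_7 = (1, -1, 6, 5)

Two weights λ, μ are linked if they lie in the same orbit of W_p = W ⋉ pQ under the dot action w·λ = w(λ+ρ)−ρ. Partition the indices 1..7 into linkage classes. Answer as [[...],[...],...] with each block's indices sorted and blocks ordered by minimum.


Cartan matrix: type A_4 (|W|=120); un-permuting the 4 rows.

λ_j+ρ reflected into Ā_17 (⟨·,θ^∨⟩≤17); 4-tuples as given:

  [1] (3, 0, 1, 6)
  [2] (3, 0, 1, 6)
  [3] (9, 1, 3, 2)
  [4] (2, 0, 7, 6)
  [5] (3, 0, 1, 6)
  [6] (2, 1, 0, 7)
  [7] (2, 0, 7, 6)

Partition of {1..7} into 4 W_17-dot-orbits:

[[1, 2, 5], [3], [4, 7], [6]]


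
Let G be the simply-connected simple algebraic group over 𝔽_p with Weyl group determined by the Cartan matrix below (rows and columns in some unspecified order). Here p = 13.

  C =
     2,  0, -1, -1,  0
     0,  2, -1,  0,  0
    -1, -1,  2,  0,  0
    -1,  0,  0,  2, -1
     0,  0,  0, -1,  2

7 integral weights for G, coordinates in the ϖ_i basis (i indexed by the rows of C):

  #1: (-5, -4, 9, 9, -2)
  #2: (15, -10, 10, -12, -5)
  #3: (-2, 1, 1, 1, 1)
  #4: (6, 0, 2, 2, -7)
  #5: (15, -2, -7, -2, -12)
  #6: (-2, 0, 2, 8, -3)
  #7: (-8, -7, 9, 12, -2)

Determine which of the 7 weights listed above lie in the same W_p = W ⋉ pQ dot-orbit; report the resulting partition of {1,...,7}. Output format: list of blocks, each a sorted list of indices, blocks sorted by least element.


Type A_5, rank 5, |W|=720; reorder rows/cols to standard.

Folding the 7 weights λ_j+ρ into Ā_13 (reps in the given 5-coord order):

  λ_1 → (4, 0, 3, 3, 2) · λ_2 → (1, 2, 1, 1, 2) · λ_3 → (1, 2, 1, 1, 2) · λ_4 → (4, 0, 3, 3, 2) · λ_5 → (1, 1, 2, 6, 2) · λ_6 → (1, 1, 2, 6, 2) · λ_7 → (4, 0, 3, 3, 2)

Linkage partition of the 7 weights (3 classes, p=13):

[[1, 4, 7], [2, 3], [5, 6]]


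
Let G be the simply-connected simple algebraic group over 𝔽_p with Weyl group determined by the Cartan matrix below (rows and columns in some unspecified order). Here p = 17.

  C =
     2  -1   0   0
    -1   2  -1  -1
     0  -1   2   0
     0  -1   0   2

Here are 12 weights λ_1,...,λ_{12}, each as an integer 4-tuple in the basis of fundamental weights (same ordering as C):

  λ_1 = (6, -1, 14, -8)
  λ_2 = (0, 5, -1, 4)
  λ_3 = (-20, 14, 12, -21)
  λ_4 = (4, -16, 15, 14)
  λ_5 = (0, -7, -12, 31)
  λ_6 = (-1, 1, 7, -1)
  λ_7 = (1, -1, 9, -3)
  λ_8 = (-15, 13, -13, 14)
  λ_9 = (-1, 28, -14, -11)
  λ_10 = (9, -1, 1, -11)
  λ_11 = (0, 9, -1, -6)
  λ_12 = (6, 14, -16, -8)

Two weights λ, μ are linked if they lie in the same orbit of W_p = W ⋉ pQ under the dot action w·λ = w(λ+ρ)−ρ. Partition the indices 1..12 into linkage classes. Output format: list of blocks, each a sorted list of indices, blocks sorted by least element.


Root system D_4: the 4×4 matrix C matches after relabeling.

W_17-reps of the 12 weights in Ā_17 (same 4-coord order as C):

  1: (0, 2, 8, 0)
  2: (1, 5, 0, 5)
  3: (2, 2, 4, 3)
  4: (10, 1, 1, 0)
  5: (1, 1, 9, 0)
  6: (0, 2, 8, 0)
  7: (0, 2, 8, 0)
  8: (2, 0, 0, 3)
  9: (10, 1, 1, 0)
  10: (0, 2, 8, 0)
  11: (1, 5, 0, 5)
  12: (0, 2, 8, 0)

These 12 weights hit 6 W_17-dot-orbits; sizes (5, 2, 1, 2, 1, 1):

[[1, 6, 7, 10, 12], [2, 11], [3], [4, 9], [5], [8]]


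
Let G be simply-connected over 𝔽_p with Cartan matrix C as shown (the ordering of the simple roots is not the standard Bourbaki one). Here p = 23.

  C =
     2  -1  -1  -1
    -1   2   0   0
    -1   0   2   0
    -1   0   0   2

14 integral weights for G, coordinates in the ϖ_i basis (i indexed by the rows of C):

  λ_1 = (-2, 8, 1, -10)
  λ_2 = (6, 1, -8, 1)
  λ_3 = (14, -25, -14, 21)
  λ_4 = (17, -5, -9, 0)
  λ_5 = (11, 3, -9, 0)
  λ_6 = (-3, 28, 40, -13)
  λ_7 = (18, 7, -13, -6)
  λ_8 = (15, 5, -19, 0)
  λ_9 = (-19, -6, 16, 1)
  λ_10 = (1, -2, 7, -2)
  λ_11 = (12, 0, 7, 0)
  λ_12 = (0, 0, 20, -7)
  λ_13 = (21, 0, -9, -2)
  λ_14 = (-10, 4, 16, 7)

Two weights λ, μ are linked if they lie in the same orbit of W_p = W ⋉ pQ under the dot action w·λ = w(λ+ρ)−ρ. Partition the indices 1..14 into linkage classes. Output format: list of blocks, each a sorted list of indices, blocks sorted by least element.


Dynkin diagram of C (from the 6 off-diagonal −1 entries): D_4.

Folding the 14 weights λ_j+ρ into Ā_23 (reps in the given 4-coord order):

    λ_1 → (0, 1, 8, 1)
    λ_2 → (0, 2, 7, 2)
    λ_3 → (0, 1, 8, 1)
    λ_4 → (4, 4, 8, 1)
    λ_5 → (4, 4, 8, 1)
    λ_6 → (4, 4, 8, 1)
    λ_7 → (4, 4, 8, 1)
    λ_8 → (1, 4, 16, 1)
    λ_9 → (1, 4, 16, 1)
    λ_10 → (0, 1, 8, 1)
    λ_11 → (0, 1, 8, 1)
    λ_12 → (1, 4, 16, 1)
    λ_13 → (0, 1, 8, 1)
    λ_14 → (4, 4, 8, 1)

Linkage partition of the 14 weights (4 classes, p=23):

[[1, 3, 10, 11, 13], [2], [4, 5, 6, 7, 14], [8, 9, 12]]


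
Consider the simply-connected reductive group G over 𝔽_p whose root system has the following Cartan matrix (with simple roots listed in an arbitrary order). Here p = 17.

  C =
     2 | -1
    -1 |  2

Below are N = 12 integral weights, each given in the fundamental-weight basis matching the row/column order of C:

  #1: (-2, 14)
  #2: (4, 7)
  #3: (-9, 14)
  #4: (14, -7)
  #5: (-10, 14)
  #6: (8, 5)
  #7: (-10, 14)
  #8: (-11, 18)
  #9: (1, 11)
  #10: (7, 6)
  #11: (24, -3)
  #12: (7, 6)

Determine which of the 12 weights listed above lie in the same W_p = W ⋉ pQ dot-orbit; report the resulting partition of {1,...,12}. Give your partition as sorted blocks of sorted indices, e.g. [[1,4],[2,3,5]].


Dynkin diagram of C (from the 2 off-diagonal −1 entries): A_2.

Alcove-folded reps (p=17, 12 weights, presented ϖ-order):

  1: (1, 14) · 2: (5, 8) · 3: (8, 7) · 4: (9, 6) · 5: (9, 6) · 6: (9, 6) · 7: (9, 6) · 8: (8, 7) · 9: (2, 12) · 10: (8, 7) · 11: (9, 6) · 12: (8, 7)

Partition of {1..12} into 5 W_17-dot-orbits:

[[1], [2], [3, 8, 10, 12], [4, 5, 6, 7, 11], [9]]


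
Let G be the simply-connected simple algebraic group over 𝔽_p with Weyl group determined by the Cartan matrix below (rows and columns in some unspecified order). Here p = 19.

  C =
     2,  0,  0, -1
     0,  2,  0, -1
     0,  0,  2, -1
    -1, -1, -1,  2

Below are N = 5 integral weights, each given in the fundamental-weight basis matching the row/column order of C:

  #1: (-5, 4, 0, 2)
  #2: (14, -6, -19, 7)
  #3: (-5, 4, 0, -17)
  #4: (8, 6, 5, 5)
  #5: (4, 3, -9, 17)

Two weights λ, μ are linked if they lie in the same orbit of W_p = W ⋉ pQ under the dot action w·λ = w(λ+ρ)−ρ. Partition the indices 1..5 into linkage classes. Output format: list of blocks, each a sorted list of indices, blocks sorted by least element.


Dynkin diagram of C (from the 6 off-diagonal −1 entries): D_4.

Alcove-folded reps (p=19, 5 weights, presented ϖ-order):

  λ_1+ρ ↦ (3, 4, 0, 1) · λ_2+ρ ↦ (0, 10, 3, 1) · λ_3+ρ ↦ (3, 4, 0, 1) · λ_4+ρ ↦ (0, 2, 3, 4) · λ_5+ρ ↦ (3, 4, 0, 1)

Grouping the 5 weights by Ā_19-representative: 3 linkage classes.

[[1, 3, 5], [2], [4]]


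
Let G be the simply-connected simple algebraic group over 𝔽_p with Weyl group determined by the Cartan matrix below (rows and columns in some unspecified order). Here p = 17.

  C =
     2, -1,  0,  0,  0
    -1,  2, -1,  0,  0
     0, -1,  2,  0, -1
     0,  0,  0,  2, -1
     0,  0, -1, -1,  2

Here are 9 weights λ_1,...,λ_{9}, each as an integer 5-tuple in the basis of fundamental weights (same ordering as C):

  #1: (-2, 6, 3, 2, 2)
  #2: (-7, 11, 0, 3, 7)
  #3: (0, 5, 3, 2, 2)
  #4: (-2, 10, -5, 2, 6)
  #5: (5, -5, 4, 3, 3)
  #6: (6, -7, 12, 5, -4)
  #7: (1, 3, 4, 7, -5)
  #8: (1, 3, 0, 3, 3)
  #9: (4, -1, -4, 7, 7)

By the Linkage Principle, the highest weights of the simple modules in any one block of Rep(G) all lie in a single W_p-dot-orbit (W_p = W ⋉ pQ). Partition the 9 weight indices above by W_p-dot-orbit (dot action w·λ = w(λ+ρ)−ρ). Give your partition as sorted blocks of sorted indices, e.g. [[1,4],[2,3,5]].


C ↔ A_5 under row/col permutation; |W(A_5)| = 720.

Ā_17 reps of the 9 weights (A_5, coords as presented):

  1: (1, 6, 4, 3, 3);  2: (2, 4, 1, 4, 4);  3: (1, 6, 4, 3, 3);  4: (1, 6, 4, 3, 3);  5: (2, 4, 1, 4, 4);  6: (1, 6, 4, 3, 3);  7: (2, 4, 1, 4, 4);  8: (2, 4, 1, 4, 4);  9: (1, 3, 0, 7, 5)

Grouping the 9 weights by Ā_17-representative: 3 linkage classes.

[[1, 3, 4, 6], [2, 5, 7, 8], [9]]


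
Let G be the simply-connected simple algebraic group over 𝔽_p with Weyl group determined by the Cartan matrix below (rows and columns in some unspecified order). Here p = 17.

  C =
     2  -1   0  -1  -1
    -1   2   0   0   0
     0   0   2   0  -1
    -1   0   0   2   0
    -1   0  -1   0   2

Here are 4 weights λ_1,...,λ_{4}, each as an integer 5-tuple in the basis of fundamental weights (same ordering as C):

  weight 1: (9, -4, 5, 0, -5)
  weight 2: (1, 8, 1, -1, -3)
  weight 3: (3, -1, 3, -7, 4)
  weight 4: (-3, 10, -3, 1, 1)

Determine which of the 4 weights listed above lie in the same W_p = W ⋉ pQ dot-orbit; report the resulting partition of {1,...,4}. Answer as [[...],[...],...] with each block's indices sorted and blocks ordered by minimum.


D_5 Cartan matrix, 5 simple roots permuted; ρ=(1,1,1,1,1).

Ā_17 reps of the 4 weights (D_5, coords as presented):

    [1] (3, 3, 2, 1, 1)
    [2] (0, 9, 0, 0, 2)
    [3] (0, 2, 4, 4, 3)
    [4] (0, 9, 0, 0, 2)

The 4 indices split into 3 linkage classes (same alcove rep ⇔ same W_17-dot-orbit):

[[1], [2, 4], [3]]


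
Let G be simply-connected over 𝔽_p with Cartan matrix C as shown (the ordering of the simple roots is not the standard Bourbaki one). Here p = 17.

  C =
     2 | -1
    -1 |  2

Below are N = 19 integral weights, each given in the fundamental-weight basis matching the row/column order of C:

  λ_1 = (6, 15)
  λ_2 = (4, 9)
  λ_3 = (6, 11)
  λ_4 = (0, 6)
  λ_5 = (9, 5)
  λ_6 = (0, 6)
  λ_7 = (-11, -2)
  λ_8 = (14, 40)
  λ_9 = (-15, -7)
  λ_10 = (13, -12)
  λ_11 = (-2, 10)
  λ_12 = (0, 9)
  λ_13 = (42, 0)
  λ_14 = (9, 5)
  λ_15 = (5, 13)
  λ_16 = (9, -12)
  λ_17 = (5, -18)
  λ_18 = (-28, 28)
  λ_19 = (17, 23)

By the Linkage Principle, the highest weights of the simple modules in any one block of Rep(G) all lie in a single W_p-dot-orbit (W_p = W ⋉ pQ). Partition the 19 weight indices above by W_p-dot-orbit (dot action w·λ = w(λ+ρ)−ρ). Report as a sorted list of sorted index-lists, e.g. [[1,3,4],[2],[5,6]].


Type A_2, rank 2, |W|=6; reorder rows/cols to standard.

Alcove-folded reps (p=17, 19 weights, presented ϖ-order):

  [1] (1, 10) · [2] (5, 10) · [3] (5, 10) · [4] (1, 7) · [5] (10, 6) · [6] (1, 7) · [7] (1, 10) · [8] (5, 10) · [9] (3, 11) · [10] (3, 11) · [11] (1, 10) · [12] (1, 10) · [13] (1, 7) · [14] (10, 6) · [15] (3, 11) · [16] (1, 10) · [17] (11, 6) · [18] (5, 10) · [19] (1, 7)

6 distinct reps among the 19 weights ⇒ 6 W_17-linkage classes:

[[1, 7, 11, 12, 16], [2, 3, 8, 18], [4, 6, 13, 19], [5, 14], [9, 10, 15], [17]]


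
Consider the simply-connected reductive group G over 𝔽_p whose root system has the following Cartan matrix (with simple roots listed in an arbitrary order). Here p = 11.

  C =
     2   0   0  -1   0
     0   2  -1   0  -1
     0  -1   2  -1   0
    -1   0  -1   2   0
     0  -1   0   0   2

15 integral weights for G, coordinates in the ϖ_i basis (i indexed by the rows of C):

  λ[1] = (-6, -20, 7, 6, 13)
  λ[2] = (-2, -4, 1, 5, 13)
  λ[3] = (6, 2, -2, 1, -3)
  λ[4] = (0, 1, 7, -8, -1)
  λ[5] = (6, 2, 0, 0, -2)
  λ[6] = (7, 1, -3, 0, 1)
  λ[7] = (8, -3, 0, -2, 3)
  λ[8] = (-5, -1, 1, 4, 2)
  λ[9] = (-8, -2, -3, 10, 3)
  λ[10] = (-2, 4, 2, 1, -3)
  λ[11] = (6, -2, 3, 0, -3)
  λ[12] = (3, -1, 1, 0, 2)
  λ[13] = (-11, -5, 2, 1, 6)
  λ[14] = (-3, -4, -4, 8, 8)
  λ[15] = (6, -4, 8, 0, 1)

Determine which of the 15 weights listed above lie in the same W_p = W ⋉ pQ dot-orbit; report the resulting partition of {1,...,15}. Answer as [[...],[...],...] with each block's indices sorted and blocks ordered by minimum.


Root system A_5: the 5×5 matrix C matches after relabeling.

W_11-reps of the 15 weights in Ā_11 (same 5-coord order as C):

  [1] (4, 0, 2, 1, 3)
  [2] (4, 0, 2, 1, 3)
  [3] (7, 0, 1, 1, 2)
  [4] (6, 2, 1, 1, 0)
  [5] (6, 2, 1, 1, 0)
  [6] (7, 0, 1, 1, 2)
  [7] (7, 0, 1, 1, 2)
  [8] (4, 0, 2, 1, 3)
  [9] (6, 2, 1, 1, 0)
  [10] (1, 3, 3, 1, 2)
  [11] (6, 2, 1, 1, 0)
  [12] (4, 0, 2, 1, 3)
  [13] (1, 3, 3, 1, 2)
  [14] (1, 3, 3, 1, 2)
  [15] (1, 3, 3, 1, 2)

4 distinct reps among the 15 weights ⇒ 4 W_11-linkage classes:

[[1, 2, 8, 12], [3, 6, 7], [4, 5, 9, 11], [10, 13, 14, 15]]


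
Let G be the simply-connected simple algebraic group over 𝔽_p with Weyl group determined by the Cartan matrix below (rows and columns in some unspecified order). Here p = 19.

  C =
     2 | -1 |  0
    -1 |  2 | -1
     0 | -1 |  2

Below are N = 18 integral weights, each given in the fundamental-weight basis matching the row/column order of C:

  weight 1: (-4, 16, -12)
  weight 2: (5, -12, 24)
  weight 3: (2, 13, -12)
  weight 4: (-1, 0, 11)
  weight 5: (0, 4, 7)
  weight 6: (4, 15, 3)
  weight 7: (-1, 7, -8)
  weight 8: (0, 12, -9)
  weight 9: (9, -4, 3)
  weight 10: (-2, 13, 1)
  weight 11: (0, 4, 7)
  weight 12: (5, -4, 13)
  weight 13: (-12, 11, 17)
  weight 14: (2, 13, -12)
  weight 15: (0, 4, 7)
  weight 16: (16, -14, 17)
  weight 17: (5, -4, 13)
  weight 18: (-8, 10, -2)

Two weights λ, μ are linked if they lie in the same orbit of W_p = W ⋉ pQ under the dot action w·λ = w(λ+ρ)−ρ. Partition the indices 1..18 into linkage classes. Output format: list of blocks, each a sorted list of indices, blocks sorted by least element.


Cartan matrix: type A_3 (|W|=24); un-permuting the 3 rows.

W_19-reps of the 18 weights in Ā_19 (same 3-coord order as C):

  λ_1+ρ ↦ (3, 3, 11)
  λ_2+ρ ↦ (1, 5, 8)
  λ_3+ρ ↦ (3, 3, 11)
  λ_4+ρ ↦ (0, 1, 12)
  λ_5+ρ ↦ (1, 5, 8)
  λ_6+ρ ↦ (1, 13, 2)
  λ_7+ρ ↦ (0, 1, 7)
  λ_8+ρ ↦ (1, 5, 8)
  λ_9+ρ ↦ (7, 3, 1)
  λ_10+ρ ↦ (1, 13, 2)
  λ_11+ρ ↦ (1, 5, 8)
  λ_12+ρ ↦ (3, 3, 11)
  λ_13+ρ ↦ (0, 1, 7)
  λ_14+ρ ↦ (3, 3, 11)
  λ_15+ρ ↦ (1, 5, 8)
  λ_16+ρ ↦ (1, 13, 2)
  λ_17+ρ ↦ (3, 3, 11)
  λ_18+ρ ↦ (7, 3, 1)

Partition of {1..18} into 6 W_19-dot-orbits:

[[1, 3, 12, 14, 17], [2, 5, 8, 11, 15], [4], [6, 10, 16], [7, 13], [9, 18]]


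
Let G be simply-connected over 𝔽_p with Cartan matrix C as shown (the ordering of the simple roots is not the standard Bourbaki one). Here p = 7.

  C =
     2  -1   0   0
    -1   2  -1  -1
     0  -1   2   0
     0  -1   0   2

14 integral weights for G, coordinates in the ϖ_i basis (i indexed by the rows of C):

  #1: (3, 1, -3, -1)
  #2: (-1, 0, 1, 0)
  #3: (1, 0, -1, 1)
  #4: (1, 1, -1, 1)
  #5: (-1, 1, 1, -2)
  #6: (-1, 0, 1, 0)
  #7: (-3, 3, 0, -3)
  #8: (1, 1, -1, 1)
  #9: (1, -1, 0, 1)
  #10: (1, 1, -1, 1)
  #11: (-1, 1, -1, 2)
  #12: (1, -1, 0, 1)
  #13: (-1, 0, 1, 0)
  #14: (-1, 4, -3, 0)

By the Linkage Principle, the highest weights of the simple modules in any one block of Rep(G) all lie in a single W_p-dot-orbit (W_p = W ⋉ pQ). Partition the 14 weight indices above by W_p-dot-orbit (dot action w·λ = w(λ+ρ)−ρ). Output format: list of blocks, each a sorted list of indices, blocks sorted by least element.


C ↔ D_4 under row/col permutation; |W(D_4)| = 192.

Folding the 14 weights λ_j+ρ into Ā_7 (reps in the given 4-coord order):

  [1] (4, 0, 2, 0) · [2] (0, 1, 2, 1) · [3] (2, 1, 0, 2) · [4] (2, 1, 0, 2) · [5] (0, 1, 2, 1) · [6] (0, 1, 2, 1) · [7] (2, 0, 1, 2) · [8] (2, 1, 0, 2) · [9] (2, 0, 1, 2) · [10] (2, 1, 0, 2) · [11] (0, 2, 0, 3) · [12] (2, 0, 1, 2) · [13] (0, 1, 2, 1) · [14] (0, 1, 2, 1)

5 distinct reps among the 14 weights ⇒ 5 W_7-linkage classes:

[[1], [2, 5, 6, 13, 14], [3, 4, 8, 10], [7, 9, 12], [11]]


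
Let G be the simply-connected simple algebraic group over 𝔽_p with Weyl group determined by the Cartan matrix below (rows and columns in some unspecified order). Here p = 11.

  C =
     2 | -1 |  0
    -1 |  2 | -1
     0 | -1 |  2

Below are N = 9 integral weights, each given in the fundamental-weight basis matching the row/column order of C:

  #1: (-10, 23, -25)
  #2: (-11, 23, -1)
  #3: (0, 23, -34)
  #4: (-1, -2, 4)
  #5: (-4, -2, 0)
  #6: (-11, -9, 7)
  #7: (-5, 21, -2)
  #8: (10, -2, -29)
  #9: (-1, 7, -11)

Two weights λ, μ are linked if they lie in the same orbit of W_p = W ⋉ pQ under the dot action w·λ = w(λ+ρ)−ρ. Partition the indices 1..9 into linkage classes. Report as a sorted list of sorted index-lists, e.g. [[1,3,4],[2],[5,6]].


C ↔ A_3 under row/col permutation; |W(A_3)| = 24.

W_11-reps of the 9 weights in Ā_11 (same 3-coord order as C):

  λ_1 → (7, 2, 0)
  λ_2 → (2, 0, 8)
  λ_3 → (2, 0, 8)
  λ_4 → (1, 0, 4)
  λ_5 → (1, 0, 3)
  λ_6 → (1, 0, 3)
  λ_7 → (1, 0, 4)
  λ_8 → (1, 0, 4)
  λ_9 → (2, 0, 8)

These 9 weights hit 4 W_11-dot-orbits; sizes (1, 3, 3, 2):

[[1], [2, 3, 9], [4, 7, 8], [5, 6]]


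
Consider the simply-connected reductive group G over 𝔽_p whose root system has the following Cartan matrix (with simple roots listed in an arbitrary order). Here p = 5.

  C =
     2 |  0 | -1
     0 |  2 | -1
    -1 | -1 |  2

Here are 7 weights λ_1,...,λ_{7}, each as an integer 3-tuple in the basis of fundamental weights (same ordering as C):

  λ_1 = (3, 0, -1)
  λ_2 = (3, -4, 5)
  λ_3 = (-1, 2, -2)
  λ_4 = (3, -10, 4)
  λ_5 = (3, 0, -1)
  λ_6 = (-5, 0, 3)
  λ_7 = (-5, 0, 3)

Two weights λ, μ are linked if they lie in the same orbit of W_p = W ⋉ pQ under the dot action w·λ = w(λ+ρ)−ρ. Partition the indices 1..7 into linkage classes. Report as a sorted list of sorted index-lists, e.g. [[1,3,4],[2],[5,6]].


Type A_3, rank 3, |W|=24; reorder rows/cols to standard.

W_5-reps of the 7 weights in Ā_5 (same 3-coord order as C):

  1: (4, 1, 0) · 2: (1, 2, 0) · 3: (1, 2, 0) · 4: (4, 1, 0) · 5: (4, 1, 0) · 6: (4, 1, 0) · 7: (4, 1, 0)

Partition of {1..7} into 2 W_5-dot-orbits:

[[1, 4, 5, 6, 7], [2, 3]]


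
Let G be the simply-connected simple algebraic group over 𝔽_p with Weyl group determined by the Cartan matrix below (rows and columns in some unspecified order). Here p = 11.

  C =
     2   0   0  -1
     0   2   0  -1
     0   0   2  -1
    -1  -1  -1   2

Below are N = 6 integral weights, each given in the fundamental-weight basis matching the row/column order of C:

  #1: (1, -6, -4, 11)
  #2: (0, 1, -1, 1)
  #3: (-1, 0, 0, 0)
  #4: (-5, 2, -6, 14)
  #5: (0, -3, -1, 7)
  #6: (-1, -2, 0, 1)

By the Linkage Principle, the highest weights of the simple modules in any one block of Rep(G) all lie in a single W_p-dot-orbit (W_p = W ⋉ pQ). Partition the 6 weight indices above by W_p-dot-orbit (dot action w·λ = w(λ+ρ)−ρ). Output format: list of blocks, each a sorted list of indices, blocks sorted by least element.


Dynkin diagram of C (from the 6 off-diagonal −1 entries): D_4.

Folding the 6 weights λ_j+ρ into Ā_11 (reps in the given 4-coord order):

  1: (1, 2, 0, 2)
  2: (1, 2, 0, 2)
  3: (0, 1, 1, 1)
  4: (1, 2, 0, 2)
  5: (1, 2, 0, 2)
  6: (0, 1, 1, 1)

Partition of {1..6} into 2 W_11-dot-orbits:

[[1, 2, 4, 5], [3, 6]]


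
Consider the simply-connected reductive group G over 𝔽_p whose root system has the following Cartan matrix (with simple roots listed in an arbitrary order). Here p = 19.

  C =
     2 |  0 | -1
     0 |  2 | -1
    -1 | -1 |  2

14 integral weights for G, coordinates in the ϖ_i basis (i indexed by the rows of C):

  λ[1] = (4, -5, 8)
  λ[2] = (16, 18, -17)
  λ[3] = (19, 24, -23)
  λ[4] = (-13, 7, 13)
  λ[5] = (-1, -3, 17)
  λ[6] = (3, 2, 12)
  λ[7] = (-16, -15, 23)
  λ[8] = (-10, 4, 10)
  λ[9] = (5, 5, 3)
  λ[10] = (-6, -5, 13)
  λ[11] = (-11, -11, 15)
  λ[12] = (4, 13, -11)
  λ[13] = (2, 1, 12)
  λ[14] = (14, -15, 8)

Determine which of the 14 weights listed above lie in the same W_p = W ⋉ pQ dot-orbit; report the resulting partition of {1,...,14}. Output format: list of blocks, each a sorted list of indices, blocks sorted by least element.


Dynkin diagram of C (from the 4 off-diagonal −1 entries): A_3.

Ā_19 reps of the 14 weights (A_3, coords as presented):

    λ_1+ρ ↦ (5, 4, 5)
    λ_2+ρ ↦ (0, 2, 16)
    λ_3+ρ ↦ (3, 2, 13)
    λ_4+ρ ↦ (9, 5, 2)
    λ_5+ρ ↦ (0, 2, 16)
    λ_6+ρ ↦ (3, 2, 13)
    λ_7+ρ ↦ (5, 4, 5)
    λ_8+ρ ↦ (9, 5, 2)
    λ_9+ρ ↦ (6, 6, 4)
    λ_10+ρ ↦ (5, 4, 5)
    λ_11+ρ ↦ (6, 6, 4)
    λ_12+ρ ↦ (5, 4, 5)
    λ_13+ρ ↦ (3, 2, 13)
    λ_14+ρ ↦ (5, 4, 5)

5 distinct reps among the 14 weights ⇒ 5 W_19-linkage classes:

[[1, 7, 10, 12, 14], [2, 5], [3, 6, 13], [4, 8], [9, 11]]


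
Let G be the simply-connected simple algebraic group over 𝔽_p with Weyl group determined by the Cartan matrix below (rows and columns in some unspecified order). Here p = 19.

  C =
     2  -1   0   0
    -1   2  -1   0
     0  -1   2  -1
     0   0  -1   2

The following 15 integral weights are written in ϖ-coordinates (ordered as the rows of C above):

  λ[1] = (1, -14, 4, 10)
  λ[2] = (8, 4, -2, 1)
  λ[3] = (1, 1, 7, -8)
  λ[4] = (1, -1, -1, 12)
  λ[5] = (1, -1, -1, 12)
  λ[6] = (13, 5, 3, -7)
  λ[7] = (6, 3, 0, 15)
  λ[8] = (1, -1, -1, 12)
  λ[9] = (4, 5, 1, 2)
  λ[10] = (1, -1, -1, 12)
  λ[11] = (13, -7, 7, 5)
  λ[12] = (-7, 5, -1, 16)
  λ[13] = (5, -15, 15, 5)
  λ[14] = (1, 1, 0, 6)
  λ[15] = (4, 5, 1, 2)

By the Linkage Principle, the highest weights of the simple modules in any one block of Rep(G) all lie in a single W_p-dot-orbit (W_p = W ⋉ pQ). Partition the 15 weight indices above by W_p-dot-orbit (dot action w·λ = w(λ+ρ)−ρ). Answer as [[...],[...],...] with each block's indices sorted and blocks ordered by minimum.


Root system A_4: the 4×4 matrix C matches after relabeling.

Each λ_j+ρ reduced to Ā_19; 4-tuples below use C's row order:

  1: (5, 6, 2, 3) · 2: (9, 4, 1, 1) · 3: (2, 2, 1, 7) · 4: (2, 0, 0, 13) · 5: (2, 0, 0, 13) · 6: (9, 4, 1, 1) · 7: (2, 2, 1, 7) · 8: (2, 0, 0, 13) · 9: (5, 6, 2, 3) · 10: (2, 0, 0, 13) · 11: (5, 6, 2, 3) · 12: (2, 0, 0, 13) · 13: (5, 6, 2, 3) · 14: (2, 2, 1, 7) · 15: (5, 6, 2, 3)

These 15 weights hit 4 W_19-dot-orbits; sizes (5, 2, 3, 5):

[[1, 9, 11, 13, 15], [2, 6], [3, 7, 14], [4, 5, 8, 10, 12]]


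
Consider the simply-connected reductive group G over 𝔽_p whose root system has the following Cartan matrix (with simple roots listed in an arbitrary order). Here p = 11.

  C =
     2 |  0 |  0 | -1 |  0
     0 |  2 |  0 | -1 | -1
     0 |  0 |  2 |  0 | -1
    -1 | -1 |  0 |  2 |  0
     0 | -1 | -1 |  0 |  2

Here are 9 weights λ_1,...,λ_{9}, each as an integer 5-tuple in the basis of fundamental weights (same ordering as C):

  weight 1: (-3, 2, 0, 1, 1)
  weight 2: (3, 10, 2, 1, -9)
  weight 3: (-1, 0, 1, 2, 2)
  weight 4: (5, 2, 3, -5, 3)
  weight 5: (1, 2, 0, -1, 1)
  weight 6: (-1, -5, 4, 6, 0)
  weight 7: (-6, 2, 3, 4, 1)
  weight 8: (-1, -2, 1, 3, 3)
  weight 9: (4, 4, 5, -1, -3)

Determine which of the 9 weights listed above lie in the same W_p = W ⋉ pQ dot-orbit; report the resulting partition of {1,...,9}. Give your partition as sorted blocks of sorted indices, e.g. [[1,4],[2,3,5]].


Root system A_5: the 5×5 matrix C matches after relabeling.

Alcove-folded reps (p=11, 9 weights, presented ϖ-order):

  [1] (2, 3, 1, 0, 2);  [2] (2, 3, 1, 0, 2);  [3] (0, 1, 2, 3, 3);  [4] (0, 1, 2, 3, 3);  [5] (2, 3, 1, 0, 2);  [6] (0, 1, 2, 3, 3);  [7] (2, 3, 1, 0, 2);  [8] (0, 1, 2, 3, 3);  [9] (2, 3, 1, 0, 2)

Partition of {1..9} into 2 W_11-dot-orbits:

[[1, 2, 5, 7, 9], [3, 4, 6, 8]]


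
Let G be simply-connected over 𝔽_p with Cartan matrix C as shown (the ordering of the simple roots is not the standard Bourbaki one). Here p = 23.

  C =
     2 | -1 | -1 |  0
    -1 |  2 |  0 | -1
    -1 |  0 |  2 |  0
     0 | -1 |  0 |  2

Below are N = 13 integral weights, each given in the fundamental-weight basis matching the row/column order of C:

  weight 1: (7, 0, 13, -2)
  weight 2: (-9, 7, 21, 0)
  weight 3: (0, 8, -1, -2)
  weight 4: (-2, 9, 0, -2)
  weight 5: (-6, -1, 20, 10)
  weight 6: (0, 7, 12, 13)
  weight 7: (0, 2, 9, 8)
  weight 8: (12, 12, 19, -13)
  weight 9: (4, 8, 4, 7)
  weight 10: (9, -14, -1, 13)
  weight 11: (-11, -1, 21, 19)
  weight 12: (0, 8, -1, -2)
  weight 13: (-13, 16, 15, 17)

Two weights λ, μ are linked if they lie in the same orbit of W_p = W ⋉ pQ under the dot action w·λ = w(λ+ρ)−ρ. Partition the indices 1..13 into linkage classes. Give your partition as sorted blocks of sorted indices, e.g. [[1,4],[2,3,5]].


Dynkin diagram of C (from the 6 off-diagonal −1 entries): A_4.

λ_j+ρ reflected into Ā_23 (⟨·,θ^∨⟩≤23); 4-tuples as given:

  1: (8, 0, 14, 1)
  2: (8, 0, 14, 1)
  3: (1, 8, 0, 1)
  4: (1, 8, 0, 1)
  5: (0, 5, 12, 2)
  6: (1, 8, 0, 1)
  7: (1, 3, 10, 9)
  8: (0, 10, 3, 1)
  9: (5, 9, 1, 4)
  10: (0, 10, 3, 1)
  11: (0, 10, 3, 1)
  12: (1, 8, 0, 1)
  13: (0, 5, 12, 2)

Grouping the 13 weights by Ā_23-representative: 6 linkage classes.

[[1, 2], [3, 4, 6, 12], [5, 13], [7], [8, 10, 11], [9]]


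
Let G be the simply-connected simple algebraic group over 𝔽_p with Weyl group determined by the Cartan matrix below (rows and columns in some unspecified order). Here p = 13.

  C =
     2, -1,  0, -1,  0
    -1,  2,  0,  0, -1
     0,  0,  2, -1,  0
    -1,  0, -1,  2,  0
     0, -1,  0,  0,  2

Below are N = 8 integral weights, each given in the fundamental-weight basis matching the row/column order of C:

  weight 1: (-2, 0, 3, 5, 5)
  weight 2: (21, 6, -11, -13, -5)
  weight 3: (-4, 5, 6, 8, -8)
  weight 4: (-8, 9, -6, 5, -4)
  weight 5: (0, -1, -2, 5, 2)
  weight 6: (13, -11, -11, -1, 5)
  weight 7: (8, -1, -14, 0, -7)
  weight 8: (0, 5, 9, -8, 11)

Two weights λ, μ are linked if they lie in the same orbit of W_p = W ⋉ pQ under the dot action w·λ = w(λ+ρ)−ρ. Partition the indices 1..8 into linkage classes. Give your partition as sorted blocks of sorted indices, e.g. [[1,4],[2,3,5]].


Dynkin diagram of C (from the 8 off-diagonal −1 entries): A_5.

Each λ_j+ρ reduced to Ā_13; 5-tuples below use C's row order:

    λ_1+ρ ↦ (1, 0, 1, 5, 3)
    λ_2+ρ ↦ (6, 0, 1, 3, 3)
    λ_3+ρ ↦ (1, 0, 1, 5, 3)
    λ_4+ρ ↦ (1, 0, 1, 5, 3)
    λ_5+ρ ↦ (1, 0, 1, 5, 3)
    λ_6+ρ ↦ (6, 0, 1, 3, 3)
    λ_7+ρ ↦ (6, 0, 1, 3, 3)
    λ_8+ρ ↦ (1, 0, 1, 5, 3)

Linkage partition of the 8 weights (2 classes, p=13):

[[1, 3, 4, 5, 8], [2, 6, 7]]


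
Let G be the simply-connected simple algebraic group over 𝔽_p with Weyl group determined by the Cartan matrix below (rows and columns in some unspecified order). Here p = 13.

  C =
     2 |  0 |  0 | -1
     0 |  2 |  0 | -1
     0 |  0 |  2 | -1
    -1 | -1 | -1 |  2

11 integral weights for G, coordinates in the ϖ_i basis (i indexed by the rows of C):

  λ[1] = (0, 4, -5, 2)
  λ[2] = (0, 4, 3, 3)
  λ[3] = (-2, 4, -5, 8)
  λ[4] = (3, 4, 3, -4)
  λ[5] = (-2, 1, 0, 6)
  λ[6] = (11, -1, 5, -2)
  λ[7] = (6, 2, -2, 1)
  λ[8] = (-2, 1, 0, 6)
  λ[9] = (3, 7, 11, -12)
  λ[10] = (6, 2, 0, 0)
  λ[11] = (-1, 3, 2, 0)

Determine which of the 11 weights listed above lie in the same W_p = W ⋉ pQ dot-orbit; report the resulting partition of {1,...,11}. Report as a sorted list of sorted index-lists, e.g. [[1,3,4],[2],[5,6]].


Dynkin diagram of C (from the 6 off-diagonal −1 entries): D_4.

λ_j+ρ reflected into Ā_13 (⟨·,θ^∨⟩≤13); 4-tuples as given:

  1: (0, 4, 3, 1);  2: (0, 4, 3, 1);  3: (0, 4, 3, 1);  4: (1, 2, 1, 3);  5: (1, 2, 1, 3);  6: (7, 3, 1, 1);  7: (7, 3, 1, 1);  8: (1, 2, 1, 3);  9: (7, 3, 1, 1);  10: (7, 3, 1, 1);  11: (0, 4, 3, 1)

Partition of {1..11} into 3 W_13-dot-orbits:

[[1, 2, 3, 11], [4, 5, 8], [6, 7, 9, 10]]


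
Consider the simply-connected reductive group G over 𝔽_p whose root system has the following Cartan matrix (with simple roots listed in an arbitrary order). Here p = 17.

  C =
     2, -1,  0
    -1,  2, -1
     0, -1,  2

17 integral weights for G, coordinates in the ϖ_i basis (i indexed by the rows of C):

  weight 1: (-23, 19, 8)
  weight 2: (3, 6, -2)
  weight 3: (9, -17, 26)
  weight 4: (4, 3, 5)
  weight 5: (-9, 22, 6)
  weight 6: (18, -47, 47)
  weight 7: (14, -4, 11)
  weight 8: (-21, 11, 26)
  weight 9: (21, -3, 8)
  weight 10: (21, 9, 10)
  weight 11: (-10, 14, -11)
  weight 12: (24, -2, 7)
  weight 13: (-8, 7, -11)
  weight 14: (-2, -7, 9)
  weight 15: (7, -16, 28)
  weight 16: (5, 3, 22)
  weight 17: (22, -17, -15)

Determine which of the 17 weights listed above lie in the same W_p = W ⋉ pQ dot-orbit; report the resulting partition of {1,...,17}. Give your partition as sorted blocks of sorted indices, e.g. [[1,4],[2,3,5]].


Root system A_3: the 3×3 matrix C matches after relabeling.

Ā_17 reps of the 17 weights (A_3, coords as presented):

  λ_1 → (5, 3, 2);  λ_2 → (4, 6, 1);  λ_3 → (4, 6, 1);  λ_4 → (5, 4, 6);  λ_5 → (5, 4, 6);  λ_6 → (2, 2, 3);  λ_7 → (5, 3, 2);  λ_8 → (5, 3, 2);  λ_9 → (5, 3, 2);  λ_10 → (5, 4, 6);  λ_11 → (5, 4, 6);  λ_12 → (2, 7, 1);  λ_13 → (2, 7, 1);  λ_14 → (6, 1, 3);  λ_15 → (5, 3, 2);  λ_16 → (4, 6, 1);  λ_17 → (6, 1, 3)

These 17 weights hit 6 W_17-dot-orbits; sizes (5, 3, 4, 1, 2, 2):

[[1, 7, 8, 9, 15], [2, 3, 16], [4, 5, 10, 11], [6], [12, 13], [14, 17]]


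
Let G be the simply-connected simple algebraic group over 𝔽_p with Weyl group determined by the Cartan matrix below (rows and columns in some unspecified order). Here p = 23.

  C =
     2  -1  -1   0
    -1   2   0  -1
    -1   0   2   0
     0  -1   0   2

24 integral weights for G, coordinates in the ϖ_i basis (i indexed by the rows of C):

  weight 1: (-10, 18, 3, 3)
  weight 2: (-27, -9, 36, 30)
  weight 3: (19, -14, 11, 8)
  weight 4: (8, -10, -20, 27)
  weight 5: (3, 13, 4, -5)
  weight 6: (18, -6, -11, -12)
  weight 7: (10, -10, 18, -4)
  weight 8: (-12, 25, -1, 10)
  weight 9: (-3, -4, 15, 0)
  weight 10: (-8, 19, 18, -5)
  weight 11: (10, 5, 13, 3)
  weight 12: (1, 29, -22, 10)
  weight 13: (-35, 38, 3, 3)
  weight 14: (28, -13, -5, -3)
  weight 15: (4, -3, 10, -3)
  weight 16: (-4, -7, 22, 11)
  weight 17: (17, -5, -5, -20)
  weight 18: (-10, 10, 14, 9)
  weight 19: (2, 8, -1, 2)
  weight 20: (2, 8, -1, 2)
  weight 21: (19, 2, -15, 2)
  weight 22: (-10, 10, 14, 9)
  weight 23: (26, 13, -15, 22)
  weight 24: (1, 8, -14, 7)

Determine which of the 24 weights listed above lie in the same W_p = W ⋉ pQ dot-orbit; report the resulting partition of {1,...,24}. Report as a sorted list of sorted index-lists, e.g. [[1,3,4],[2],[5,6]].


A_4 Cartan matrix, 4 simple roots permuted; ρ=(1,1,1,1).

λ_j+ρ reflected into Ā_23 (⟨·,θ^∨⟩≤23); 4-tuples as given:

    1: (4, 10, 5, 4)
    2: (3, 9, 0, 3)
    3: (7, 4, 3, 5)
    4: (4, 10, 5, 4)
    5: (4, 10, 5, 4)
    6: (7, 4, 3, 5)
    7: (1, 2, 11, 2)
    8: (3, 9, 0, 3)
    9: (1, 2, 11, 2)
    10: (7, 4, 3, 5)
    11: (9, 2, 2, 6)
    12: (1, 2, 11, 2)
    13: (7, 4, 3, 5)
    14: (9, 2, 2, 6)
    15: (1, 2, 11, 2)
    16: (6, 3, 11, 0)
    17: (4, 10, 5, 4)
    18: (9, 2, 2, 6)
    19: (3, 9, 0, 3)
    20: (3, 9, 0, 3)
    21: (6, 3, 11, 0)
    22: (9, 2, 2, 6)
    23: (4, 10, 5, 4)
    24: (9, 2, 2, 6)

Grouping the 24 weights by Ā_23-representative: 6 linkage classes.

[[1, 4, 5, 17, 23], [2, 8, 19, 20], [3, 6, 10, 13], [7, 9, 12, 15], [11, 14, 18, 22, 24], [16, 21]]


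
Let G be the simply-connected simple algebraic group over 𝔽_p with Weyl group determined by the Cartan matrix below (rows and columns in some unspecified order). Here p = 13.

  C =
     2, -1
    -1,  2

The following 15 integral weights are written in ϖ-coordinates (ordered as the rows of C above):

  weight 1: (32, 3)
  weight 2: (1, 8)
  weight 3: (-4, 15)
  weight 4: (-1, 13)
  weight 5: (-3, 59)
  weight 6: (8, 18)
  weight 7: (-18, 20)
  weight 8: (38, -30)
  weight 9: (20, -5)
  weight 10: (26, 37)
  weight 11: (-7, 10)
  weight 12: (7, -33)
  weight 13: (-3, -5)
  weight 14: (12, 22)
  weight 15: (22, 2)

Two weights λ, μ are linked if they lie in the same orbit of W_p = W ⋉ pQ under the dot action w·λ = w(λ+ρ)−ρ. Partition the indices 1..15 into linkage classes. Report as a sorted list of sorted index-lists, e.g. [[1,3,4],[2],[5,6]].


Root system A_2: the 2×2 matrix C matches after relabeling.

W_13-reps of the 15 weights in Ā_13 (same 2-coord order as C):

  1: (4, 2);  2: (2, 9);  3: (0, 10);  4: (1, 12);  5: (6, 5);  6: (4, 2);  7: (5, 4);  8: (0, 10);  9: (5, 4);  10: (1, 12);  11: (6, 5);  12: (6, 5);  13: (4, 2);  14: (0, 10);  15: (0, 10)

Grouping the 15 weights by Ā_13-representative: 6 linkage classes.

[[1, 6, 13], [2], [3, 8, 14, 15], [4, 10], [5, 11, 12], [7, 9]]


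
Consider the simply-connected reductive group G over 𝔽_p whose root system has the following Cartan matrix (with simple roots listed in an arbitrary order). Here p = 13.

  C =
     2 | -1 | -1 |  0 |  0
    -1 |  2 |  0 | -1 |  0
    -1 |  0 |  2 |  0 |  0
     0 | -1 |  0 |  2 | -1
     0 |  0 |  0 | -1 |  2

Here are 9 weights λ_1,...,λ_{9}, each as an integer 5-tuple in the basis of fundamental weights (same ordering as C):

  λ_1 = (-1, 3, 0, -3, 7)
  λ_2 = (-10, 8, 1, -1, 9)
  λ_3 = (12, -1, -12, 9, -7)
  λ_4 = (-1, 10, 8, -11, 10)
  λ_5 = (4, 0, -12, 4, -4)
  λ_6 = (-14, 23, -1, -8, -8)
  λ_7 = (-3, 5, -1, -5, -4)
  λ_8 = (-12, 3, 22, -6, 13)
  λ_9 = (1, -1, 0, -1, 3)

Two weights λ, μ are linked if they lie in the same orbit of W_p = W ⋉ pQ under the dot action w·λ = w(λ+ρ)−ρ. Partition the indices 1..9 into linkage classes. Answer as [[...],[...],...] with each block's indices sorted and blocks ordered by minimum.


C ↔ A_5 under row/col permutation; |W(A_5)| = 720.

Each λ_j+ρ reduced to Ā_13; 5-tuples below use C's row order:

  1: (0, 2, 1, 2, 6) · 2: (2, 0, 1, 0, 4) · 3: (2, 0, 1, 0, 4) · 4: (0, 1, 1, 3, 7) · 5: (1, 2, 5, 3, 0) · 6: (2, 0, 1, 0, 4) · 7: (2, 0, 1, 0, 4) · 8: (0, 1, 1, 3, 7) · 9: (2, 0, 1, 0, 4)

The 9 indices split into 4 linkage classes (same alcove rep ⇔ same W_13-dot-orbit):

[[1], [2, 3, 6, 7, 9], [4, 8], [5]]
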